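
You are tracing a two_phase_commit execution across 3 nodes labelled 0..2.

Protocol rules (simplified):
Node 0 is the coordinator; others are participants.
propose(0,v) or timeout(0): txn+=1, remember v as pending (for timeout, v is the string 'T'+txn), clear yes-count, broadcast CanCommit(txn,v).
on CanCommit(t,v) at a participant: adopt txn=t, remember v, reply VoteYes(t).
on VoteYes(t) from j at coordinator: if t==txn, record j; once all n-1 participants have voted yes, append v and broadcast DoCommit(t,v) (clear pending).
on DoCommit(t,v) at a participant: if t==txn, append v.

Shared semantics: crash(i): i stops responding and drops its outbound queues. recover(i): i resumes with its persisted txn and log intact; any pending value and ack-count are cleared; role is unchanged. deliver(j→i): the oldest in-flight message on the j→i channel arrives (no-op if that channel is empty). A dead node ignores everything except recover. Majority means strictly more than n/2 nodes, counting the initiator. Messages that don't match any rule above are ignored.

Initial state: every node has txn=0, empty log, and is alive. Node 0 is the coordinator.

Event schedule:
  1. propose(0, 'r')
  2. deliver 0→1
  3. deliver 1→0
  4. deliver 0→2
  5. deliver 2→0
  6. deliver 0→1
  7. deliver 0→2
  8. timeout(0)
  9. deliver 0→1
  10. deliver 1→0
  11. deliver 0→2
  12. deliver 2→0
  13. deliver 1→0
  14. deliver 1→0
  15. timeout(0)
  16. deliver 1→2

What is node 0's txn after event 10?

[1] propose(0,'r') → N0(coor t1 [-])
[2] deliver 0→1 → N1(part t1 [-])
[3] deliver 1→0 → ∅
[4] deliver 0→2 → N2(part t1 [-])
[5] deliver 2→0 → N0(coor t1 [r])
[6] deliver 0→1 → N1(part t1 [r])
[7] deliver 0→2 → N2(part t1 [r])
[8] timeout(0) → N0(coor t2 [r])
[9] deliver 0→1 → N1(part t2 [r])
[10] deliver 1→0 → ∅

2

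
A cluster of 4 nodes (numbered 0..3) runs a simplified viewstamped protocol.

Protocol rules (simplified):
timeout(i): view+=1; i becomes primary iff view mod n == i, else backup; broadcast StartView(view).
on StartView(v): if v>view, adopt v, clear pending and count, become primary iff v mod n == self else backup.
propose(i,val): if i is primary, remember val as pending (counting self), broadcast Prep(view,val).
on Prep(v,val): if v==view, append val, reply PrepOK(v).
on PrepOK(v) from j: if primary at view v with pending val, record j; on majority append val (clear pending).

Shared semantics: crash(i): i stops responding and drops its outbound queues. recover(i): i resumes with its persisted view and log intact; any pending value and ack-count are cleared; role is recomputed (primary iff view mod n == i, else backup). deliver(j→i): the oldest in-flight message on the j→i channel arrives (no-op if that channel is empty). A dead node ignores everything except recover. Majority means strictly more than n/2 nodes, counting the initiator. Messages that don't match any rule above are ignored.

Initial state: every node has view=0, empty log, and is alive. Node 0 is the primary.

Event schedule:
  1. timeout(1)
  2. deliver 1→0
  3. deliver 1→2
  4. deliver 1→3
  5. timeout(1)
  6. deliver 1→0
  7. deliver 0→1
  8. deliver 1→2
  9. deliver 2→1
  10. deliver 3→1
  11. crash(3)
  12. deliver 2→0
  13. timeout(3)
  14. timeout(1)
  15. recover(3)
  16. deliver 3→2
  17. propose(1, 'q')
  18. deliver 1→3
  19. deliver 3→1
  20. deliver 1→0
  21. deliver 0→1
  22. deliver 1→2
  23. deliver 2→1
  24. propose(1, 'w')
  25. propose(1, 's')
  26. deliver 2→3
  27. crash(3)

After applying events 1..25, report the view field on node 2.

step 1 timeout(1): 1={prim,v=1,log=-}
step 2 deliver 1→0: 0={back,v=1,log=-}
step 3 deliver 1→2: 2={back,v=1,log=-}
step 4 deliver 1→3: 3={back,v=1,log=-}
step 5 timeout(1): 1={back,v=2,log=-}
step 6 deliver 1→0: 0={back,v=2,log=-}
step 7 deliver 0→1: —
step 8 deliver 1→2: 2={prim,v=2,log=-}
step 9 deliver 2→1: —
step 10 deliver 3→1: —
step 11 crash(3): 3={✗back,v=1,log=-}
step 12 deliver 2→0: —
step 13 timeout(3): —
step 14 timeout(1): 1={back,v=3,log=-}
step 15 recover(3): 3={back,v=1,log=-}
step 16 deliver 3→2: —
step 17 propose(1,'q'): —
step 18 deliver 1→3: 3={back,v=2,log=-}
step 19 deliver 3→1: —
step 20 deliver 1→0: 0={back,v=3,log=-}
step 21 deliver 0→1: —
step 22 deliver 1→2: 2={back,v=3,log=-}
step 23 deliver 2→1: —
step 24 propose(1,'w'): —
step 25 propose(1,'s'): —

3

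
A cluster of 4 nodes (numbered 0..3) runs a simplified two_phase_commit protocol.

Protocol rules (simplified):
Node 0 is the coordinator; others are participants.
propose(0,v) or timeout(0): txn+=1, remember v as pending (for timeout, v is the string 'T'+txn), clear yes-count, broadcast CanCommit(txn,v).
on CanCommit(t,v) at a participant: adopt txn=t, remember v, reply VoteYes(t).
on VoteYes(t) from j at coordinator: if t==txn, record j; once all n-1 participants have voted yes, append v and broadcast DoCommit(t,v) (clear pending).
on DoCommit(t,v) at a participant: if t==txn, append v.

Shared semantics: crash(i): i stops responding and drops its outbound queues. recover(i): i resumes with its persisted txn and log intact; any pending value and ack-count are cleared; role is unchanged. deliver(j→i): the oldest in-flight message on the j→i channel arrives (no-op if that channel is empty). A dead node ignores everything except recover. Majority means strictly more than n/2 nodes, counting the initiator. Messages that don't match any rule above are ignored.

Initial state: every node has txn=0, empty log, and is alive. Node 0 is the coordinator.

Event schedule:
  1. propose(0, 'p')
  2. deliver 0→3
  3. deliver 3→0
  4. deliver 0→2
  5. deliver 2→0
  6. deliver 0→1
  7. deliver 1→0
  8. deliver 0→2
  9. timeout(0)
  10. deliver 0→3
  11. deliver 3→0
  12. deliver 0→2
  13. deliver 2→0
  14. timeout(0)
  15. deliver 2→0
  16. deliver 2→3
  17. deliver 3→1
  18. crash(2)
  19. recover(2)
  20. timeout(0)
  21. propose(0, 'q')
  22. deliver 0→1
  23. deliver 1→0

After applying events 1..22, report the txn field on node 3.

e1 propose(0,'p'): 0[coor,t=1,-]
e2 deliver 0→3: 3[part,t=1,-]
e3 deliver 3→0: ·
e4 deliver 0→2: 2[part,t=1,-]
e5 deliver 2→0: ·
e6 deliver 0→1: 1[part,t=1,-]
e7 deliver 1→0: 0[coor,t=1,p]
e8 deliver 0→2: 2[part,t=1,p]
e9 timeout(0): 0[coor,t=2,p]
e10 deliver 0→3: 3[part,t=1,p]
e11 deliver 3→0: ·
e12 deliver 0→2: 2[part,t=2,p]
e13 deliver 2→0: ·
e14 timeout(0): 0[coor,t=3,p]
e15 deliver 2→0: ·
e16 deliver 2→3: ·
e17 deliver 3→1: ·
e18 crash(2): 2[✗part,t=2,p]
e19 recover(2): 2[part,t=2,p]
e20 timeout(0): 0[coor,t=4,p]
e21 propose(0,'q'): 0[coor,t=5,p]
e22 deliver 0→1: 1[part,t=1,p]

1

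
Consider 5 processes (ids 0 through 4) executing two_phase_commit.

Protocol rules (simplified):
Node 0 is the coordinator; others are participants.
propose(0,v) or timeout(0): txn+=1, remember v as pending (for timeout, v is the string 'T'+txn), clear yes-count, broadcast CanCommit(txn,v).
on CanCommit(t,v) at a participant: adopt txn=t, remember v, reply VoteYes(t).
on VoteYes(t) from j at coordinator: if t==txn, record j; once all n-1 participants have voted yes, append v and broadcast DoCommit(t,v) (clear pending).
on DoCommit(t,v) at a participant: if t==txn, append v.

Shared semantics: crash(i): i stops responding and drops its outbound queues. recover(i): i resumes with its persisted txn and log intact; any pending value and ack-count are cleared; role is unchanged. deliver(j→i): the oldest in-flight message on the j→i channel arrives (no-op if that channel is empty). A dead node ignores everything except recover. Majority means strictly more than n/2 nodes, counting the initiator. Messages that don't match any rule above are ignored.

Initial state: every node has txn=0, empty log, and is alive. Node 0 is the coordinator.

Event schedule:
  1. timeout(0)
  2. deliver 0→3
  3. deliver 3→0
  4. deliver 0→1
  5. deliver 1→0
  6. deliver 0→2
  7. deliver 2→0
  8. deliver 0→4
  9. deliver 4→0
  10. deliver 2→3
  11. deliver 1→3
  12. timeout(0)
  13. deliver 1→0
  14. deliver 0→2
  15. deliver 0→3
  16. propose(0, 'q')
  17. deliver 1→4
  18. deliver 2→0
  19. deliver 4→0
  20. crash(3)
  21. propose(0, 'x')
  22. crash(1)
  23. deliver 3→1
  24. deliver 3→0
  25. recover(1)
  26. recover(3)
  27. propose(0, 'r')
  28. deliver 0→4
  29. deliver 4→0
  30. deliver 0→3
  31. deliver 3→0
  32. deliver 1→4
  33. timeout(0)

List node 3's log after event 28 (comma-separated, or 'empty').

T1

step 1 timeout(0): 0={coor,t=1,log=-}
step 2 deliver 0→3: 3={part,t=1,log=-}
step 3 deliver 3→0: —
step 4 deliver 0→1: 1={part,t=1,log=-}
step 5 deliver 1→0: —
step 6 deliver 0→2: 2={part,t=1,log=-}
step 7 deliver 2→0: —
step 8 deliver 0→4: 4={part,t=1,log=-}
step 9 deliver 4→0: 0={coor,t=1,log=T1}
step 10 deliver 2→3: —
step 11 deliver 1→3: —
step 12 timeout(0): 0={coor,t=2,log=T1}
step 13 deliver 1→0: —
step 14 deliver 0→2: 2={part,t=1,log=T1}
step 15 deliver 0→3: 3={part,t=1,log=T1}
step 16 propose(0,'q'): 0={coor,t=3,log=T1}
step 17 deliver 1→4: —
step 18 deliver 2→0: —
step 19 deliver 4→0: —
step 20 crash(3): 3={✗part,t=1,log=T1}
step 21 propose(0,'x'): 0={coor,t=4,log=T1}
step 22 crash(1): 1={✗part,t=1,log=-}
step 23 deliver 3→1: —
step 24 deliver 3→0: —
step 25 recover(1): 1={part,t=1,log=-}
step 26 recover(3): 3={part,t=1,log=T1}
step 27 propose(0,'r'): 0={coor,t=5,log=T1}
step 28 deliver 0→4: 4={part,t=1,log=T1}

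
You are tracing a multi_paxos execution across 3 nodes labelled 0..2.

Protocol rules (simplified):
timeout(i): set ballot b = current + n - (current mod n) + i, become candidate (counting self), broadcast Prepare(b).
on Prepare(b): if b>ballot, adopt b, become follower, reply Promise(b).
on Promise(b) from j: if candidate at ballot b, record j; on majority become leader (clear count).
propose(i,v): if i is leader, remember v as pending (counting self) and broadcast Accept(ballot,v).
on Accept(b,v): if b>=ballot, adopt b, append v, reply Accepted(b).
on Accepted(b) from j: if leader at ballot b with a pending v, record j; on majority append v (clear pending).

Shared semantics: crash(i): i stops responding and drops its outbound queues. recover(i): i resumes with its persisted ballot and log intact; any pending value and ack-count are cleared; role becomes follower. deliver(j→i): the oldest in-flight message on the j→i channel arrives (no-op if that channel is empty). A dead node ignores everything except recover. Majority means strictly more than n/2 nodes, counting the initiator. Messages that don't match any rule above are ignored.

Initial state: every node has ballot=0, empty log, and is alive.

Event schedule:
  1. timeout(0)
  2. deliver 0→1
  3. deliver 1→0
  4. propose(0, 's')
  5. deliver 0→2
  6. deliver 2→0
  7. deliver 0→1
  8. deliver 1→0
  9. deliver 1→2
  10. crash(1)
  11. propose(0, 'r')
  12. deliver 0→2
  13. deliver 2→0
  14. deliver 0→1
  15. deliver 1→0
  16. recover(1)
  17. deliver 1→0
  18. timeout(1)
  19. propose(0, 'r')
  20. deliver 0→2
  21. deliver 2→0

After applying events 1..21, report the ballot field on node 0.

3

1. timeout(0):  <0:cand b3 ->
2. deliver 0→1:  <1:foll b3 ->
3. deliver 1→0:  <0:lead b3 ->
4. propose(0,'s'):  nop
5. deliver 0→2:  <2:foll b3 ->
6. deliver 2→0:  nop
7. deliver 0→1:  <1:foll b3 s>
8. deliver 1→0:  <0:lead b3 s>
9. deliver 1→2:  nop
10. crash(1):  <1:✗foll b3 s>
11. propose(0,'r'):  nop
12. deliver 0→2:  <2:foll b3 s>
13. deliver 2→0:  <0:lead b3 s,r>
14. deliver 0→1:  nop
15. deliver 1→0:  nop
16. recover(1):  <1:foll b3 s>
17. deliver 1→0:  nop
18. timeout(1):  <1:cand b7 s>
19. propose(0,'r'):  nop
20. deliver 0→2:  <2:foll b3 s,r>
21. deliver 2→0:  <0:lead b3 s,r,r>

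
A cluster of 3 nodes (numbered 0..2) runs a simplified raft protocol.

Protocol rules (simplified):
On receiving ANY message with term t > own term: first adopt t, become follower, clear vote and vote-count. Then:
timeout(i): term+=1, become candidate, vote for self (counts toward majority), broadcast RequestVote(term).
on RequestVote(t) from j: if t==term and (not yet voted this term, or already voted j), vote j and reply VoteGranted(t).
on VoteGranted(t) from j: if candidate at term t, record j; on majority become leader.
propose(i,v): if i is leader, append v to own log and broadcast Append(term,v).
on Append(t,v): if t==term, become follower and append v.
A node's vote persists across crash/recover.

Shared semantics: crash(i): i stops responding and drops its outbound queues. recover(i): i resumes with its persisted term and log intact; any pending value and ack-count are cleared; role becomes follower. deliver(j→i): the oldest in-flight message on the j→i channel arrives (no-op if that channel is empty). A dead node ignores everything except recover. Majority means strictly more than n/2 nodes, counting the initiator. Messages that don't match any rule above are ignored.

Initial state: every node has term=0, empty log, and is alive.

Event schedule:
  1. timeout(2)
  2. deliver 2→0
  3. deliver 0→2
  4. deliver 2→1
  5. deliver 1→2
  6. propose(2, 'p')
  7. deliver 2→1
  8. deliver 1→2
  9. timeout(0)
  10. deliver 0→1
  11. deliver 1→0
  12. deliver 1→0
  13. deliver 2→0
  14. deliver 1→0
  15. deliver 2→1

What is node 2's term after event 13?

1. timeout(2):  <2:cand t1 ->
2. deliver 2→0:  <0:foll t1 ->
3. deliver 0→2:  <2:lead t1 ->
4. deliver 2→1:  <1:foll t1 ->
5. deliver 1→2:  nop
6. propose(2,'p'):  <2:lead t1 p>
7. deliver 2→1:  <1:foll t1 p>
8. deliver 1→2:  nop
9. timeout(0):  <0:cand t2 ->
10. deliver 0→1:  <1:foll t2 p>
11. deliver 1→0:  <0:lead t2 ->
12. deliver 1→0:  nop
13. deliver 2→0:  nop

1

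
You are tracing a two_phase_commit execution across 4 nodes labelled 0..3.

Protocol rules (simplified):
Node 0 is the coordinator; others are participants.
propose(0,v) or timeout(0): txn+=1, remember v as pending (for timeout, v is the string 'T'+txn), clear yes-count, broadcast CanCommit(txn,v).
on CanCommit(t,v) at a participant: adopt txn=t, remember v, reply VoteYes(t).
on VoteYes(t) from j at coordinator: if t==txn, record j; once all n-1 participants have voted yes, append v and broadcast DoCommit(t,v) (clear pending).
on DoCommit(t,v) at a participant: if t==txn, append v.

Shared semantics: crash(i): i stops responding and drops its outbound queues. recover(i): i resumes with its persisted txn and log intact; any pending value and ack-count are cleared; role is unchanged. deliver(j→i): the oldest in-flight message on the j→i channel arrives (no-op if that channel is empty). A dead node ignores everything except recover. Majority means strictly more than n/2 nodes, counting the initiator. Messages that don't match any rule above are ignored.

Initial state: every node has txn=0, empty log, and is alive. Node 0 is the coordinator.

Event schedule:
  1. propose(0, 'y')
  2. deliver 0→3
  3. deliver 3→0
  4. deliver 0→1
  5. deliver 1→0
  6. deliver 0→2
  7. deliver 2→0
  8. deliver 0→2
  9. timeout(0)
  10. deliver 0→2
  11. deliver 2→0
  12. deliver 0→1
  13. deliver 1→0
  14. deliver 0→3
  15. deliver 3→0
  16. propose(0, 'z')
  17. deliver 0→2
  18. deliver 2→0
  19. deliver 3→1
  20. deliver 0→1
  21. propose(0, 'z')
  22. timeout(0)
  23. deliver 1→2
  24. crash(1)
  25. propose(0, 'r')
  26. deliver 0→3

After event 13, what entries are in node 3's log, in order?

empty

step 1 propose(0,'y'): 0={coor,t=1,log=-}
step 2 deliver 0→3: 3={part,t=1,log=-}
step 3 deliver 3→0: —
step 4 deliver 0→1: 1={part,t=1,log=-}
step 5 deliver 1→0: —
step 6 deliver 0→2: 2={part,t=1,log=-}
step 7 deliver 2→0: 0={coor,t=1,log=y}
step 8 deliver 0→2: 2={part,t=1,log=y}
step 9 timeout(0): 0={coor,t=2,log=y}
step 10 deliver 0→2: 2={part,t=2,log=y}
step 11 deliver 2→0: —
step 12 deliver 0→1: 1={part,t=1,log=y}
step 13 deliver 1→0: —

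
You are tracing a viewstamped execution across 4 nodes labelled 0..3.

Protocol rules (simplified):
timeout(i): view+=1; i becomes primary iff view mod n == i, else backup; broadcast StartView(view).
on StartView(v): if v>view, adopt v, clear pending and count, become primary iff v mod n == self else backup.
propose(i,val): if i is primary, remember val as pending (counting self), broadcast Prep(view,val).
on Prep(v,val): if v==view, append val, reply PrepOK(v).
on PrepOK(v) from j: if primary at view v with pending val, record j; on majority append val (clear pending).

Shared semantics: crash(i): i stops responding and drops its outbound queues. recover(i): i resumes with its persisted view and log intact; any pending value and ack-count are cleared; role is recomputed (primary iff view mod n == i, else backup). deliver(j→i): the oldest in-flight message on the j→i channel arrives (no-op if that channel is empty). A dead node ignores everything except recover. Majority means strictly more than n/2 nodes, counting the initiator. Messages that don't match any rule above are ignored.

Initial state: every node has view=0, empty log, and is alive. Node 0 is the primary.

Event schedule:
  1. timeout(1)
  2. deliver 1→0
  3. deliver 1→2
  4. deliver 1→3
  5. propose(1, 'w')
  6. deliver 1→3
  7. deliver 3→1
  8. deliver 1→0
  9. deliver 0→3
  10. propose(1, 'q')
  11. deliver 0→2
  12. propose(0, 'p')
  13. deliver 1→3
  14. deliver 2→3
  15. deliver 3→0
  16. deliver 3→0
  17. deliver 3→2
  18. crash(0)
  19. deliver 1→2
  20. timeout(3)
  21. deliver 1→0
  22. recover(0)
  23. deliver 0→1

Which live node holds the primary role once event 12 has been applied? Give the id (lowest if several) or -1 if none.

[1] timeout(1) → N1(prim v1 [-])
[2] deliver 1→0 → N0(back v1 [-])
[3] deliver 1→2 → N2(back v1 [-])
[4] deliver 1→3 → N3(back v1 [-])
[5] propose(1,'w') → ∅
[6] deliver 1→3 → N3(back v1 [w])
[7] deliver 3→1 → ∅
[8] deliver 1→0 → N0(back v1 [w])
[9] deliver 0→3 → ∅
[10] propose(1,'q') → ∅
[11] deliver 0→2 → ∅
[12] propose(0,'p') → ∅

1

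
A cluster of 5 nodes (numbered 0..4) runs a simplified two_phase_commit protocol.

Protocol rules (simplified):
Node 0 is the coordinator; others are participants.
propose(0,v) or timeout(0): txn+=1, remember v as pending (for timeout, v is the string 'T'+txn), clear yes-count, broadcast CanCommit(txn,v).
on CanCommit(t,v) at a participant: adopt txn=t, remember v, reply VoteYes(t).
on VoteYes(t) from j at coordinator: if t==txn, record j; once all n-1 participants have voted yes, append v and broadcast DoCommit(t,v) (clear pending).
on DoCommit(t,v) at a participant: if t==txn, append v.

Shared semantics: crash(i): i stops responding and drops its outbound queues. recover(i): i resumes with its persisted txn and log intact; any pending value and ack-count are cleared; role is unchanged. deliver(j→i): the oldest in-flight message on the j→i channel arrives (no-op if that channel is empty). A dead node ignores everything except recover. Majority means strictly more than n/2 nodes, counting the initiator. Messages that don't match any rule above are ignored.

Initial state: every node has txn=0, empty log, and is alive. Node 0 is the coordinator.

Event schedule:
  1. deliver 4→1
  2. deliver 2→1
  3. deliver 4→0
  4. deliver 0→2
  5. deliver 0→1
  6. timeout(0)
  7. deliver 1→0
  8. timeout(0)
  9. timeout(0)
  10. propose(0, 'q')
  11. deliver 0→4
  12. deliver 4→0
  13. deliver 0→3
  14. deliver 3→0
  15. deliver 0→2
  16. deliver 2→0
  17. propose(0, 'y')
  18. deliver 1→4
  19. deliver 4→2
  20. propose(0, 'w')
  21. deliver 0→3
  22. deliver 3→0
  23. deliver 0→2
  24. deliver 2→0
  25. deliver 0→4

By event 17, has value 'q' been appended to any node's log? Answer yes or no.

no

step 1 deliver 4→1: —
step 2 deliver 2→1: —
step 3 deliver 4→0: —
step 4 deliver 0→2: —
step 5 deliver 0→1: —
step 6 timeout(0): 0={coor,t=1,log=-}
step 7 deliver 1→0: —
step 8 timeout(0): 0={coor,t=2,log=-}
step 9 timeout(0): 0={coor,t=3,log=-}
step 10 propose(0,'q'): 0={coor,t=4,log=-}
step 11 deliver 0→4: 4={part,t=1,log=-}
step 12 deliver 4→0: —
step 13 deliver 0→3: 3={part,t=1,log=-}
step 14 deliver 3→0: —
step 15 deliver 0→2: 2={part,t=1,log=-}
step 16 deliver 2→0: —
step 17 propose(0,'y'): 0={coor,t=5,log=-}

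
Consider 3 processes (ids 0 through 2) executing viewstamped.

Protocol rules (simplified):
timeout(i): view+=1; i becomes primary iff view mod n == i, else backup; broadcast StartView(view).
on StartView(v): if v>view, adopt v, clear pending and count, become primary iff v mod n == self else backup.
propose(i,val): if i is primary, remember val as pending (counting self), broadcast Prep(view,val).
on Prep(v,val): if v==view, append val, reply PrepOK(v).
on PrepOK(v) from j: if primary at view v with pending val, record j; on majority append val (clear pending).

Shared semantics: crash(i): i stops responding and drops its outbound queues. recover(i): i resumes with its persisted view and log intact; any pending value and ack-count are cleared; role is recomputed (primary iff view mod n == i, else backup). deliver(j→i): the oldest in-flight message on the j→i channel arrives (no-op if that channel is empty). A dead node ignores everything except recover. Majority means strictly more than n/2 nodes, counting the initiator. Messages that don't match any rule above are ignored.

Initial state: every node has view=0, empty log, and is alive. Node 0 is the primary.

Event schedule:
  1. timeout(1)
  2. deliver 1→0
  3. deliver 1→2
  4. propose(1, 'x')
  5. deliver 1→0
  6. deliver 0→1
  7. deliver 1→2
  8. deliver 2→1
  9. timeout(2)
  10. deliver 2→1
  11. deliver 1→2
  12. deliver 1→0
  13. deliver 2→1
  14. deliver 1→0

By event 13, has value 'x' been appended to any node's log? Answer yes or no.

yes

step 1 timeout(1): 1={prim,v=1,log=-}
step 2 deliver 1→0: 0={back,v=1,log=-}
step 3 deliver 1→2: 2={back,v=1,log=-}
step 4 propose(1,'x'): —
step 5 deliver 1→0: 0={back,v=1,log=x}
step 6 deliver 0→1: 1={prim,v=1,log=x}
step 7 deliver 1→2: 2={back,v=1,log=x}
step 8 deliver 2→1: —
step 9 timeout(2): 2={prim,v=2,log=x}
step 10 deliver 2→1: 1={back,v=2,log=x}
step 11 deliver 1→2: —
step 12 deliver 1→0: —
step 13 deliver 2→1: —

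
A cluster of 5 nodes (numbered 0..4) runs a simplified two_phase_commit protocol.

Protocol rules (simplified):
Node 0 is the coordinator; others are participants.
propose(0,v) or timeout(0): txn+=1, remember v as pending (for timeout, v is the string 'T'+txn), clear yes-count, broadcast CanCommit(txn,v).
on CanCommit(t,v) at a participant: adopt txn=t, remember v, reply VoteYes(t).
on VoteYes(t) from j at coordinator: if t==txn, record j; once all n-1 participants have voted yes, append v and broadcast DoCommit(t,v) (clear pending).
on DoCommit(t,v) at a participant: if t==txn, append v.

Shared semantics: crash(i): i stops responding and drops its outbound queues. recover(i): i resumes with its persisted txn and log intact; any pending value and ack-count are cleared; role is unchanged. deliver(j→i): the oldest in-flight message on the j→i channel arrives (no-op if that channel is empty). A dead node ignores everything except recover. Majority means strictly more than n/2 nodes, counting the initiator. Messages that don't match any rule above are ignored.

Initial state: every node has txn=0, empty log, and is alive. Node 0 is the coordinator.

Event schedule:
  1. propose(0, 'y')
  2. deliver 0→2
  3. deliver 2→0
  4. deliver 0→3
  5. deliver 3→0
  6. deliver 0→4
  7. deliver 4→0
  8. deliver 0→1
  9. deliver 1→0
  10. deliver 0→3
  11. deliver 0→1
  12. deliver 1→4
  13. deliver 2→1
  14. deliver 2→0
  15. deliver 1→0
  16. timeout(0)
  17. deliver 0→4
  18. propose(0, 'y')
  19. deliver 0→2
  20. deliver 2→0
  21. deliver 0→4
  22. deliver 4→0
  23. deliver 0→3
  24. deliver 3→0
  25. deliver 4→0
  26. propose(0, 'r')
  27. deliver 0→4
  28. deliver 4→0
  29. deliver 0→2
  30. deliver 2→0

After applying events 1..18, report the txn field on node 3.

step 1 propose(0,'y'): 0={coor,t=1,log=-}
step 2 deliver 0→2: 2={part,t=1,log=-}
step 3 deliver 2→0: —
step 4 deliver 0→3: 3={part,t=1,log=-}
step 5 deliver 3→0: —
step 6 deliver 0→4: 4={part,t=1,log=-}
step 7 deliver 4→0: —
step 8 deliver 0→1: 1={part,t=1,log=-}
step 9 deliver 1→0: 0={coor,t=1,log=y}
step 10 deliver 0→3: 3={part,t=1,log=y}
step 11 deliver 0→1: 1={part,t=1,log=y}
step 12 deliver 1→4: —
step 13 deliver 2→1: —
step 14 deliver 2→0: —
step 15 deliver 1→0: —
step 16 timeout(0): 0={coor,t=2,log=y}
step 17 deliver 0→4: 4={part,t=1,log=y}
step 18 propose(0,'y'): 0={coor,t=3,log=y}

1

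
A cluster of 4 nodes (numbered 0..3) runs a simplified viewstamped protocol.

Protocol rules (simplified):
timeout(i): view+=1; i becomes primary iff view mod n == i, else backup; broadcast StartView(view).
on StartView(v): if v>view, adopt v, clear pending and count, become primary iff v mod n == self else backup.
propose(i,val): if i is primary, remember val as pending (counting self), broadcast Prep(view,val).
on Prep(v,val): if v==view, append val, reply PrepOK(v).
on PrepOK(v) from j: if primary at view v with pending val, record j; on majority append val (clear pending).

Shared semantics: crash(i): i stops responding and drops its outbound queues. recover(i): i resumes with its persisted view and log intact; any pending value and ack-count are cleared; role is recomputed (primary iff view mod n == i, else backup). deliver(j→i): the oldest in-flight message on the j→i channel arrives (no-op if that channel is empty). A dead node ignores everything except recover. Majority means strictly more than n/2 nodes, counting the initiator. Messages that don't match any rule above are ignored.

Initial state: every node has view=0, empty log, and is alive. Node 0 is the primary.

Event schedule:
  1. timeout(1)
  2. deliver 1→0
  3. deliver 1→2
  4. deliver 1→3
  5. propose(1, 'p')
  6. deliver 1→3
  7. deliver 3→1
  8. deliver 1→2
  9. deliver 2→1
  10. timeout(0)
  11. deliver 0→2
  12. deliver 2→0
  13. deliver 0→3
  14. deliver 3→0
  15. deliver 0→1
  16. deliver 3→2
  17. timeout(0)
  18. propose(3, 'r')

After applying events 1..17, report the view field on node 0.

[1] timeout(1) → N1(prim v1 [-])
[2] deliver 1→0 → N0(back v1 [-])
[3] deliver 1→2 → N2(back v1 [-])
[4] deliver 1→3 → N3(back v1 [-])
[5] propose(1,'p') → ∅
[6] deliver 1→3 → N3(back v1 [p])
[7] deliver 3→1 → ∅
[8] deliver 1→2 → N2(back v1 [p])
[9] deliver 2→1 → N1(prim v1 [p])
[10] timeout(0) → N0(back v2 [-])
[11] deliver 0→2 → N2(prim v2 [p])
[12] deliver 2→0 → ∅
[13] deliver 0→3 → N3(back v2 [p])
[14] deliver 3→0 → ∅
[15] deliver 0→1 → N1(back v2 [p])
[16] deliver 3→2 → ∅
[17] timeout(0) → N0(back v3 [-])

3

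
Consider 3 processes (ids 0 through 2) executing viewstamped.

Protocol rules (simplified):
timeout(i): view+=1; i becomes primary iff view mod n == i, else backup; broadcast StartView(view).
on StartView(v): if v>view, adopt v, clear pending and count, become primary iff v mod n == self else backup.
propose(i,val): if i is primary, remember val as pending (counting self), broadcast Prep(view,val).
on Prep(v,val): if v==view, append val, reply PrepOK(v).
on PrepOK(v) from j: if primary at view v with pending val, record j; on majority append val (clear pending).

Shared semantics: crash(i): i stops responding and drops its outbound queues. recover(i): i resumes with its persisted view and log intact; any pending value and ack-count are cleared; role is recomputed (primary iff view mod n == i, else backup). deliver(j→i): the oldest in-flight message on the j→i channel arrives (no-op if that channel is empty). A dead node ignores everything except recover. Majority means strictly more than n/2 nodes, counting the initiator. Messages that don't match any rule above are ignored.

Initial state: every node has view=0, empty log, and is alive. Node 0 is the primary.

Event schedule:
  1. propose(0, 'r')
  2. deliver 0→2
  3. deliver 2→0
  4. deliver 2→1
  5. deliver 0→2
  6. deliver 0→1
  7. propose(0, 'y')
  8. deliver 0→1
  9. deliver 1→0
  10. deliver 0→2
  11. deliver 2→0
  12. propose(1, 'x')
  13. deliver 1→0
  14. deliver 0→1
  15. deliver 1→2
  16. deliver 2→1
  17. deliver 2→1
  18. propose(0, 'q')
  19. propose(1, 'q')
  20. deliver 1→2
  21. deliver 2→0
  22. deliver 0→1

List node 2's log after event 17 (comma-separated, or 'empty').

r,y

e1 propose(0,'r'): ·
e2 deliver 0→2: 2[back,v=0,r]
e3 deliver 2→0: 0[prim,v=0,r]
e4 deliver 2→1: ·
e5 deliver 0→2: ·
e6 deliver 0→1: 1[back,v=0,r]
e7 propose(0,'y'): ·
e8 deliver 0→1: 1[back,v=0,r,y]
e9 deliver 1→0: 0[prim,v=0,r,y]
e10 deliver 0→2: 2[back,v=0,r,y]
e11 deliver 2→0: ·
e12 propose(1,'x'): ·
e13 deliver 1→0: ·
e14 deliver 0→1: ·
e15 deliver 1→2: ·
e16 deliver 2→1: ·
e17 deliver 2→1: ·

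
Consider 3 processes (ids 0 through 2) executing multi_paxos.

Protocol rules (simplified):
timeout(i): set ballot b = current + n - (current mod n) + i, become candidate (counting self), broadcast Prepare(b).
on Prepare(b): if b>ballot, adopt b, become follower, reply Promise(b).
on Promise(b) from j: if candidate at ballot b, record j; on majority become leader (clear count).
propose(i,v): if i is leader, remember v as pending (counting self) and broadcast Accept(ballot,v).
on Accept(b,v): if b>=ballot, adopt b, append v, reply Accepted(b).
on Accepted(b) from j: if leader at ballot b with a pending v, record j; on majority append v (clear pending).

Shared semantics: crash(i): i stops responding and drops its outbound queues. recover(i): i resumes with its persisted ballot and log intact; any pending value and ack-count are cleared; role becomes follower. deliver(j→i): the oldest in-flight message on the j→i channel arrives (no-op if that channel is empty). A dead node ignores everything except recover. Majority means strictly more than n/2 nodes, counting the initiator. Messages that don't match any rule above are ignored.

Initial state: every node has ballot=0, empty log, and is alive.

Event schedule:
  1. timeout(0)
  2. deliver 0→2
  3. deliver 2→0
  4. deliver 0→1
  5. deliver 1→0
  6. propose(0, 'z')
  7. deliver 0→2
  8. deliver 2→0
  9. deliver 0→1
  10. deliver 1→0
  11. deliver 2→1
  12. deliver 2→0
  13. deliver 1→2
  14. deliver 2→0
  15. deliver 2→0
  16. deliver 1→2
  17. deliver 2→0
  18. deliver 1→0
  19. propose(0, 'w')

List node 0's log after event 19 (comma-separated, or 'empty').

[1] timeout(0) → N0(cand b3 [-])
[2] deliver 0→2 → N2(foll b3 [-])
[3] deliver 2→0 → N0(lead b3 [-])
[4] deliver 0→1 → N1(foll b3 [-])
[5] deliver 1→0 → ∅
[6] propose(0,'z') → ∅
[7] deliver 0→2 → N2(foll b3 [z])
[8] deliver 2→0 → N0(lead b3 [z])
[9] deliver 0→1 → N1(foll b3 [z])
[10] deliver 1→0 → ∅
[11] deliver 2→1 → ∅
[12] deliver 2→0 → ∅
[13] deliver 1→2 → ∅
[14] deliver 2→0 → ∅
[15] deliver 2→0 → ∅
[16] deliver 1→2 → ∅
[17] deliver 2→0 → ∅
[18] deliver 1→0 → ∅
[19] propose(0,'w') → ∅

z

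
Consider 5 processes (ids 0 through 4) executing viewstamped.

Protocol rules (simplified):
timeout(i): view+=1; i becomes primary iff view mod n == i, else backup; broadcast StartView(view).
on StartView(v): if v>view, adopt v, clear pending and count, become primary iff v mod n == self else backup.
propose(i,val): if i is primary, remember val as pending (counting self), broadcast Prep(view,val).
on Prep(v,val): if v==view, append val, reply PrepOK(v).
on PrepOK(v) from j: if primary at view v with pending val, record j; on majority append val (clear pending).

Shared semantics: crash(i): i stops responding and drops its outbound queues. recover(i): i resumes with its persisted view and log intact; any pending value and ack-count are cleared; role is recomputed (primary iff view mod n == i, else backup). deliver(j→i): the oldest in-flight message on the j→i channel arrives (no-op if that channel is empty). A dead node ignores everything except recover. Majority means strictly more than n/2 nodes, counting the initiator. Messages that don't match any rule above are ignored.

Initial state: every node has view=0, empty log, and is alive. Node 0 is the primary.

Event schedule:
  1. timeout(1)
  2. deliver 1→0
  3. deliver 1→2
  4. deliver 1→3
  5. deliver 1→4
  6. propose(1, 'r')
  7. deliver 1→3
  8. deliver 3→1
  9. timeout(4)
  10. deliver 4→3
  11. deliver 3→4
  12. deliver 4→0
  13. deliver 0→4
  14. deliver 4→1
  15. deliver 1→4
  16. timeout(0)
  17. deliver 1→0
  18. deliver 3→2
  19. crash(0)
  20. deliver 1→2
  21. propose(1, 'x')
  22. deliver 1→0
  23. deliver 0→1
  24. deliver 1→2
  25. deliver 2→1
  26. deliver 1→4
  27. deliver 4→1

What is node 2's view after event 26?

1

e1 timeout(1): 1[prim,v=1,-]
e2 deliver 1→0: 0[back,v=1,-]
e3 deliver 1→2: 2[back,v=1,-]
e4 deliver 1→3: 3[back,v=1,-]
e5 deliver 1→4: 4[back,v=1,-]
e6 propose(1,'r'): ·
e7 deliver 1→3: 3[back,v=1,r]
e8 deliver 3→1: ·
e9 timeout(4): 4[back,v=2,-]
e10 deliver 4→3: 3[back,v=2,r]
e11 deliver 3→4: ·
e12 deliver 4→0: 0[back,v=2,-]
e13 deliver 0→4: ·
e14 deliver 4→1: 1[back,v=2,-]
e15 deliver 1→4: ·
e16 timeout(0): 0[back,v=3,-]
e17 deliver 1→0: ·
e18 deliver 3→2: ·
e19 crash(0): 0[✗back,v=3,-]
e20 deliver 1→2: 2[back,v=1,r]
e21 propose(1,'x'): ·
e22 deliver 1→0: ·
e23 deliver 0→1: ·
e24 deliver 1→2: ·
e25 deliver 2→1: ·
e26 deliver 1→4: ·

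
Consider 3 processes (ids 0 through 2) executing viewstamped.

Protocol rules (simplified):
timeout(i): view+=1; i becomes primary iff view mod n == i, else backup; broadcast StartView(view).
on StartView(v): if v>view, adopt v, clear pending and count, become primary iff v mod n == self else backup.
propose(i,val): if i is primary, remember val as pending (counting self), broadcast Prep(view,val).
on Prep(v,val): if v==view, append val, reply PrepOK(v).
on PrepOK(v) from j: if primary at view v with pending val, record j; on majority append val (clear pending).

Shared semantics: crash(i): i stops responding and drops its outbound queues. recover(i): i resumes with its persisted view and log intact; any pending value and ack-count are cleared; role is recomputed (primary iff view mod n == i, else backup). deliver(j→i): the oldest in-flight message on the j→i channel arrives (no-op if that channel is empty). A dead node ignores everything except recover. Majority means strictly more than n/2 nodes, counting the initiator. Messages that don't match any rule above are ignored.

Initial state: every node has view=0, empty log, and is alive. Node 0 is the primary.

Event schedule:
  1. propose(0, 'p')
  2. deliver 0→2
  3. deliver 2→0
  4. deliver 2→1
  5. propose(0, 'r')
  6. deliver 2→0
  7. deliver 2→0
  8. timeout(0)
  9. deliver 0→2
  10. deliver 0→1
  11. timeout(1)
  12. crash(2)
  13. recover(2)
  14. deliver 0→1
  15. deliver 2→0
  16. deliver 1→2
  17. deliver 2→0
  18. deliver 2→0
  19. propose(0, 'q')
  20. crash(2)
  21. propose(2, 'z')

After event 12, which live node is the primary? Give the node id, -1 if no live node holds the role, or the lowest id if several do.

e1 propose(0,'p'): ·
e2 deliver 0→2: 2[back,v=0,p]
e3 deliver 2→0: 0[prim,v=0,p]
e4 deliver 2→1: ·
e5 propose(0,'r'): ·
e6 deliver 2→0: ·
e7 deliver 2→0: ·
e8 timeout(0): 0[back,v=1,p]
e9 deliver 0→2: 2[back,v=0,p,r]
e10 deliver 0→1: 1[back,v=0,p]
e11 timeout(1): 1[prim,v=1,p]
e12 crash(2): 2[✗back,v=0,p,r]

1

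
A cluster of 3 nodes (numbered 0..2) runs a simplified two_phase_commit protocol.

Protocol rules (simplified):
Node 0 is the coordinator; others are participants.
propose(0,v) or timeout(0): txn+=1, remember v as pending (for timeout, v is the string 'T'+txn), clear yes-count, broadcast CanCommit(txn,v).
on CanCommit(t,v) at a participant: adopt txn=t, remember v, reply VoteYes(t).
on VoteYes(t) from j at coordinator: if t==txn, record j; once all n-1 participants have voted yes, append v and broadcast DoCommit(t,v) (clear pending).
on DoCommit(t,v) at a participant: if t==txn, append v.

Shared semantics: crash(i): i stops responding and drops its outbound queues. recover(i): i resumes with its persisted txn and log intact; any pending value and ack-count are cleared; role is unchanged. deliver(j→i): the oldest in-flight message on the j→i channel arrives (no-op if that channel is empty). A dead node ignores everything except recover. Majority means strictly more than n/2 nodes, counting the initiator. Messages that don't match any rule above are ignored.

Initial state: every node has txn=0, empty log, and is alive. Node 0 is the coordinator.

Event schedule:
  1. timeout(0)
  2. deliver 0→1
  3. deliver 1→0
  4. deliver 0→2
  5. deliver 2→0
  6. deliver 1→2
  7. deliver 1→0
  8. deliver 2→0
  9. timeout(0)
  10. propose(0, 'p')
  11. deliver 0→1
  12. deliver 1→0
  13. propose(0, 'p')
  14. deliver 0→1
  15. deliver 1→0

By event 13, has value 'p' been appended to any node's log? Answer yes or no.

e1 timeout(0): 0[coor,t=1,-]
e2 deliver 0→1: 1[part,t=1,-]
e3 deliver 1→0: ·
e4 deliver 0→2: 2[part,t=1,-]
e5 deliver 2→0: 0[coor,t=1,T1]
e6 deliver 1→2: ·
e7 deliver 1→0: ·
e8 deliver 2→0: ·
e9 timeout(0): 0[coor,t=2,T1]
e10 propose(0,'p'): 0[coor,t=3,T1]
e11 deliver 0→1: 1[part,t=1,T1]
e12 deliver 1→0: ·
e13 propose(0,'p'): 0[coor,t=4,T1]

no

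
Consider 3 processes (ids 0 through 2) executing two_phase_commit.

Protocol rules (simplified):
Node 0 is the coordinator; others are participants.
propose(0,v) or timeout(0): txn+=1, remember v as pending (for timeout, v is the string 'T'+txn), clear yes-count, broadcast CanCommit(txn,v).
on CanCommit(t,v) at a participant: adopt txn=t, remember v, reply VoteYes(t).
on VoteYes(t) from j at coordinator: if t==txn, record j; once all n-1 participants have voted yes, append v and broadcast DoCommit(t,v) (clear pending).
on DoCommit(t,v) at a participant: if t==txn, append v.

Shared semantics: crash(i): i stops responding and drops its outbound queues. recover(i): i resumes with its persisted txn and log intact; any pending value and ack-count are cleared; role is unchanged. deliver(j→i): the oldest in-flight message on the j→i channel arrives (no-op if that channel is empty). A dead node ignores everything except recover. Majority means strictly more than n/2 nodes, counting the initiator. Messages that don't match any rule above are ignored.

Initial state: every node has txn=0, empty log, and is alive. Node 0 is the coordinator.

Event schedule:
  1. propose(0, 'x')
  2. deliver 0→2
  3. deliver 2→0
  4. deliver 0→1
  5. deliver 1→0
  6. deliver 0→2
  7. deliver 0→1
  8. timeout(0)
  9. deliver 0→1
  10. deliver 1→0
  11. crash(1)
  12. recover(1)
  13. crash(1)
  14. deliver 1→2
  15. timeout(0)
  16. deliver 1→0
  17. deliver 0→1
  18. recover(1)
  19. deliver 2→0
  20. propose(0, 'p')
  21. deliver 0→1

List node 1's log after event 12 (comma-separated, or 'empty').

e1 propose(0,'x'): 0[coor,t=1,-]
e2 deliver 0→2: 2[part,t=1,-]
e3 deliver 2→0: ·
e4 deliver 0→1: 1[part,t=1,-]
e5 deliver 1→0: 0[coor,t=1,x]
e6 deliver 0→2: 2[part,t=1,x]
e7 deliver 0→1: 1[part,t=1,x]
e8 timeout(0): 0[coor,t=2,x]
e9 deliver 0→1: 1[part,t=2,x]
e10 deliver 1→0: ·
e11 crash(1): 1[✗part,t=2,x]
e12 recover(1): 1[part,t=2,x]

x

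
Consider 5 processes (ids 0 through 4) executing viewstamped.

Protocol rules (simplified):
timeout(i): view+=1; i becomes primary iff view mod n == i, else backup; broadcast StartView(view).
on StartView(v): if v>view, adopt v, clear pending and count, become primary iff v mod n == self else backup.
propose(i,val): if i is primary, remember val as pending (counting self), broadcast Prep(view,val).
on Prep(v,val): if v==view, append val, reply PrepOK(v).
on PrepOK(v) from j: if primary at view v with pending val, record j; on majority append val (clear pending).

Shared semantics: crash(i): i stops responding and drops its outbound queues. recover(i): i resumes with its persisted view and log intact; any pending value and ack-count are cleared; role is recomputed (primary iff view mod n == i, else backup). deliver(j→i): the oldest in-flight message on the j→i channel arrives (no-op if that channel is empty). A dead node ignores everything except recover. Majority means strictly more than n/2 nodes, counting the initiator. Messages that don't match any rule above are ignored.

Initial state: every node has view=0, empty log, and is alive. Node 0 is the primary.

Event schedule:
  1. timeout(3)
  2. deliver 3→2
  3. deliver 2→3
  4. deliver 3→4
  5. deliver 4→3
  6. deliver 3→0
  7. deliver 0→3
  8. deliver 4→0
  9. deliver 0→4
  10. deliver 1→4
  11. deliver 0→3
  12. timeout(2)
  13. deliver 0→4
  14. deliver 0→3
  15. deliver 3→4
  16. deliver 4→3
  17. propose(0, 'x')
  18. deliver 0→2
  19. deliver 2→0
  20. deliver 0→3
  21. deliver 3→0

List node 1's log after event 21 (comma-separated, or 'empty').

step 1 timeout(3): 3={back,v=1,log=-}
step 2 deliver 3→2: 2={back,v=1,log=-}
step 3 deliver 2→3: —
step 4 deliver 3→4: 4={back,v=1,log=-}
step 5 deliver 4→3: —
step 6 deliver 3→0: 0={back,v=1,log=-}
step 7 deliver 0→3: —
step 8 deliver 4→0: —
step 9 deliver 0→4: —
step 10 deliver 1→4: —
step 11 deliver 0→3: —
step 12 timeout(2): 2={prim,v=2,log=-}
step 13 deliver 0→4: —
step 14 deliver 0→3: —
step 15 deliver 3→4: —
step 16 deliver 4→3: —
step 17 propose(0,'x'): —
step 18 deliver 0→2: —
step 19 deliver 2→0: 0={back,v=2,log=-}
step 20 deliver 0→3: —
step 21 deliver 3→0: —

empty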